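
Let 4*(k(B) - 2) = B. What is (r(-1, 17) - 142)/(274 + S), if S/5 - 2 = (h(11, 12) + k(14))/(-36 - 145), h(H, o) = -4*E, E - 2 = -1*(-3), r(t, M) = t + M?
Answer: -45612/102953 ≈ -0.44304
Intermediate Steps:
r(t, M) = M + t
k(B) = 2 + B/4
E = 5 (E = 2 - 1*(-3) = 2 + 3 = 5)
h(H, o) = -20 (h(H, o) = -4*5 = -20)
S = 3765/362 (S = 10 + 5*((-20 + (2 + (¼)*14))/(-36 - 145)) = 10 + 5*((-20 + (2 + 7/2))/(-181)) = 10 + 5*((-20 + 11/2)*(-1/181)) = 10 + 5*(-29/2*(-1/181)) = 10 + 5*(29/362) = 10 + 145/362 = 3765/362 ≈ 10.401)
(r(-1, 17) - 142)/(274 + S) = ((17 - 1) - 142)/(274 + 3765/362) = (16 - 142)/(102953/362) = -126*362/102953 = -45612/102953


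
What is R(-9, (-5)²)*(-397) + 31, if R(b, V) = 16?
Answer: -6321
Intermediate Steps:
R(-9, (-5)²)*(-397) + 31 = 16*(-397) + 31 = -6352 + 31 = -6321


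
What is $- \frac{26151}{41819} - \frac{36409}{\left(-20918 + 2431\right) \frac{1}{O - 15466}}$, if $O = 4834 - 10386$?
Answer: $- \frac{1684328285685}{40689887} \approx -41394.0$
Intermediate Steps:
$O = -5552$
$- \frac{26151}{41819} - \frac{36409}{\left(-20918 + 2431\right) \frac{1}{O - 15466}} = - \frac{26151}{41819} - \frac{36409}{\left(-20918 + 2431\right) \frac{1}{-5552 - 15466}} = \left(-26151\right) \frac{1}{41819} - \frac{36409}{\left(-18487\right) \frac{1}{-21018}} = - \frac{26151}{41819} - \frac{36409}{\left(-18487\right) \left(- \frac{1}{21018}\right)} = - \frac{26151}{41819} - \frac{36409}{\frac{18487}{21018}} = - \frac{26151}{41819} - \frac{765244362}{18487} = - \frac{1684328285685}{40689887}$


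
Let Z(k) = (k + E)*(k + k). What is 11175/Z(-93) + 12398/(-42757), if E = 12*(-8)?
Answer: 13990061/501026526 ≈ 0.027923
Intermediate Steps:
E = -96
Z(k) = 2*k*(-96 + k) (Z(k) = (k - 96)*(k + k) = (-96 + k)*(2*k) = 2*k*(-96 + k))
11175/Z(-93) + 12398/(-42757) = 11175/((2*(-93)*(-96 - 93))) + 12398/(-42757) = 11175/((2*(-93)*(-189))) + 12398*(-1/42757) = 11175/35154 - 12398/42757 = 11175*(1/35154) - 12398/42757 = 3725/11718 - 12398/42757 = 13990061/501026526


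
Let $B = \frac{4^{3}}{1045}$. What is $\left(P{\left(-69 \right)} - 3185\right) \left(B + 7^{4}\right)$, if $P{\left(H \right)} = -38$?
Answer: $- \frac{735168937}{95} \approx -7.7386 \cdot 10^{6}$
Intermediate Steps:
$B = \frac{64}{1045}$ ($B = 64 \cdot \frac{1}{1045} = \frac{64}{1045} \approx 0.061244$)
$\left(P{\left(-69 \right)} - 3185\right) \left(B + 7^{4}\right) = \left(-38 - 3185\right) \left(\frac{64}{1045} + 7^{4}\right) = - 3223 \left(\frac{64}{1045} + 2401\right) = \left(-3223\right) \frac{2509109}{1045} = - \frac{735168937}{95}$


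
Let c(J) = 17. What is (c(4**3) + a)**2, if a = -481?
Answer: 215296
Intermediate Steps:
(c(4**3) + a)**2 = (17 - 481)**2 = (-464)**2 = 215296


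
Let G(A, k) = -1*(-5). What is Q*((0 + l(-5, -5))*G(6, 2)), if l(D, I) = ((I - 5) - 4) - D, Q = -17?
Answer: 765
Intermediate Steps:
G(A, k) = 5
l(D, I) = -9 + I - D (l(D, I) = ((-5 + I) - 4) - D = (-9 + I) - D = -9 + I - D)
Q*((0 + l(-5, -5))*G(6, 2)) = -17*(0 + (-9 - 5 - 1*(-5)))*5 = -17*(0 + (-9 - 5 + 5))*5 = -17*(0 - 9)*5 = -(-153)*5 = -17*(-45) = 765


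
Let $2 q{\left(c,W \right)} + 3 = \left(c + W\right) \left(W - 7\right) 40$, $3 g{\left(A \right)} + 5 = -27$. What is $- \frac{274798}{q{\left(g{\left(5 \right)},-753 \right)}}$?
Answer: $- \frac{1648788}{69646391} \approx -0.023674$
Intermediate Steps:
$g{\left(A \right)} = - \frac{32}{3}$ ($g{\left(A \right)} = - \frac{5}{3} + \frac{1}{3} \left(-27\right) = - \frac{5}{3} - 9 = - \frac{32}{3}$)
$q{\left(c,W \right)} = - \frac{3}{2} + 20 \left(-7 + W\right) \left(W + c\right)$ ($q{\left(c,W \right)} = - \frac{3}{2} + \frac{\left(c + W\right) \left(W - 7\right) 40}{2} = - \frac{3}{2} + \frac{\left(W + c\right) \left(-7 + W\right) 40}{2} = - \frac{3}{2} + \frac{\left(-7 + W\right) \left(W + c\right) 40}{2} = - \frac{3}{2} + \frac{40 \left(-7 + W\right) \left(W + c\right)}{2} = - \frac{3}{2} + 20 \left(-7 + W\right) \left(W + c\right)$)
$- \frac{274798}{q{\left(g{\left(5 \right)},-753 \right)}} = - \frac{274798}{- \frac{3}{2} - -105420 - - \frac{4480}{3} + 20 \left(-753\right)^{2} + 20 \left(-753\right) \left(- \frac{32}{3}\right)} = - \frac{274798}{- \frac{3}{2} + 105420 + \frac{4480}{3} + 20 \cdot 567009 + 160640} = - \frac{274798}{- \frac{3}{2} + 105420 + \frac{4480}{3} + 11340180 + 160640} = - \frac{274798}{\frac{69646391}{6}} = \left(-274798\right) \frac{6}{69646391} = - \frac{1648788}{69646391}$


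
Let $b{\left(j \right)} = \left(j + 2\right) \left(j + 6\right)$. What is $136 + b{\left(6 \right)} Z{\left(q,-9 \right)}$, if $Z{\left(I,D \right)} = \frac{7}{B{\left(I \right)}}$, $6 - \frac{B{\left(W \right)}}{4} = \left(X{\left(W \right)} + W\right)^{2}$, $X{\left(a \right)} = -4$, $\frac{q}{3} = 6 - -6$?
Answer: $\frac{69140}{509} \approx 135.83$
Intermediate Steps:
$q = 36$ ($q = 3 \left(6 - -6\right) = 3 \left(6 + 6\right) = 3 \cdot 12 = 36$)
$b{\left(j \right)} = \left(2 + j\right) \left(6 + j\right)$
$B{\left(W \right)} = 24 - 4 \left(-4 + W\right)^{2}$
$Z{\left(I,D \right)} = \frac{7}{24 - 4 \left(-4 + I\right)^{2}}$
$136 + b{\left(6 \right)} Z{\left(q,-9 \right)} = 136 + \left(12 + 6^{2} + 8 \cdot 6\right) \left(- \frac{7}{-24 + 4 \left(-4 + 36\right)^{2}}\right) = 136 + \left(12 + 36 + 48\right) \left(- \frac{7}{-24 + 4 \cdot 32^{2}}\right) = 136 + 96 \left(- \frac{7}{-24 + 4 \cdot 1024}\right) = 136 + 96 \left(- \frac{7}{-24 + 4096}\right) = 136 + 96 \left(- \frac{7}{4072}\right) = 136 - \frac{84}{509} = \frac{69140}{509}$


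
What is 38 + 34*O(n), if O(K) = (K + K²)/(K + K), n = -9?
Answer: -98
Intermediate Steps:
O(K) = (K + K²)/(2*K) (O(K) = (K + K²)/((2*K)) = (K + K²)*(1/(2*K)) = (K + K²)/(2*K))
38 + 34*O(n) = 38 + 34*(½ + (½)*(-9)) = 38 + 34*(½ - 9/2) = 38 + 34*(-4) = 38 - 136 = -98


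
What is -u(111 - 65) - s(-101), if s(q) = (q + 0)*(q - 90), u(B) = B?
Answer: -19337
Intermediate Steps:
s(q) = q*(-90 + q)
-u(111 - 65) - s(-101) = -(111 - 65) - (-101)*(-90 - 101) = -1*46 - (-101)*(-191) = -46 - 1*19291 = -46 - 19291 = -19337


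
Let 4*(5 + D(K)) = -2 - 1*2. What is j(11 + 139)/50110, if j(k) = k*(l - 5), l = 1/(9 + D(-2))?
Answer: -70/5011 ≈ -0.013969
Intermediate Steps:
D(K) = -6 (D(K) = -5 + (-2 - 1*2)/4 = -5 + (-2 - 2)/4 = -5 + (¼)*(-4) = -5 - 1 = -6)
l = ⅓ (l = 1/(9 - 6) = 1/3 = ⅓ ≈ 0.33333)
j(k) = -14*k/3 (j(k) = k*(⅓ - 5) = k*(-14/3) = -14*k/3)
j(11 + 139)/50110 = -14*(11 + 139)/3/50110 = -14/3*150*(1/50110) = -700*1/50110 = -70/5011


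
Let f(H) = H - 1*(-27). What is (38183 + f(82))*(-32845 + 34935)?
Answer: 80030280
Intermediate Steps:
f(H) = 27 + H (f(H) = H + 27 = 27 + H)
(38183 + f(82))*(-32845 + 34935) = (38183 + (27 + 82))*(-32845 + 34935) = (38183 + 109)*2090 = 38292*2090 = 80030280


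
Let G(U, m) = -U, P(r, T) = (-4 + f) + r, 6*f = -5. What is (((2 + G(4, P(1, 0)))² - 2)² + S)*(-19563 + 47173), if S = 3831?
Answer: 105884350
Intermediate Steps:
f = -⅚ (f = (⅙)*(-5) = -⅚ ≈ -0.83333)
P(r, T) = -29/6 + r (P(r, T) = (-4 - ⅚) + r = -29/6 + r)
(((2 + G(4, P(1, 0)))² - 2)² + S)*(-19563 + 47173) = (((2 - 1*4)² - 2)² + 3831)*(-19563 + 47173) = (((2 - 4)² - 2)² + 3831)*27610 = (((-2)² - 2)² + 3831)*27610 = ((4 - 2)² + 3831)*27610 = (2² + 3831)*27610 = (4 + 3831)*27610 = 3835*27610 = 105884350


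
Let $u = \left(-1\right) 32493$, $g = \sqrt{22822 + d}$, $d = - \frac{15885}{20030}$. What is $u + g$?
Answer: $-32493 + \frac{\sqrt{366235550530}}{4006} \approx -32342.0$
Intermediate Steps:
$d = - \frac{3177}{4006}$ ($d = \left(-15885\right) \frac{1}{20030} = - \frac{3177}{4006} \approx -0.79306$)
$g = \frac{\sqrt{366235550530}}{4006}$ ($g = \sqrt{22822 - \frac{3177}{4006}} = \sqrt{\frac{91421755}{4006}} = \frac{\sqrt{366235550530}}{4006} \approx 151.07$)
$u = -32493$
$u + g = -32493 + \frac{\sqrt{366235550530}}{4006}$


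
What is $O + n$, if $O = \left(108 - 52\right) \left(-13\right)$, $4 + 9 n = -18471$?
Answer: $- \frac{25027}{9} \approx -2780.8$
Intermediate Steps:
$n = - \frac{18475}{9}$ ($n = - \frac{4}{9} + \frac{1}{9} \left(-18471\right) = - \frac{4}{9} - \frac{6157}{3} = - \frac{18475}{9} \approx -2052.8$)
$O = -728$ ($O = 56 \left(-13\right) = -728$)
$O + n = -728 - \frac{18475}{9} = - \frac{25027}{9}$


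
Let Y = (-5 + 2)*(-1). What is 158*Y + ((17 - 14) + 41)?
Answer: 518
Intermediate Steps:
Y = 3 (Y = -3*(-1) = 3)
158*Y + ((17 - 14) + 41) = 158*3 + ((17 - 14) + 41) = 474 + (3 + 41) = 474 + 44 = 518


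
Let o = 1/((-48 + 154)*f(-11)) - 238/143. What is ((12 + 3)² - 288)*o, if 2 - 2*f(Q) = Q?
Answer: 793989/7579 ≈ 104.76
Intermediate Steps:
f(Q) = 1 - Q/2
o = -12603/7579 (o = 1/((-48 + 154)*(1 - ½*(-11))) - 238/143 = 1/(106*(1 + 11/2)) - 238*1/143 = 1/(106*(13/2)) - 238/143 = (1/106)*(2/13) - 238/143 = 1/689 - 238/143 = -12603/7579 ≈ -1.6629)
((12 + 3)² - 288)*o = ((12 + 3)² - 288)*(-12603/7579) = (15² - 288)*(-12603/7579) = (225 - 288)*(-12603/7579) = -63*(-12603/7579) = 793989/7579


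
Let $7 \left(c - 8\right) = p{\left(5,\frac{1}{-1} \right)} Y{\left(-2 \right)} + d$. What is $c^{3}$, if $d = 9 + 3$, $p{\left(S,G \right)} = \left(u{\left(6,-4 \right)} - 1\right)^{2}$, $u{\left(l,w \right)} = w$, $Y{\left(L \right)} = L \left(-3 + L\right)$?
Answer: $\frac{32157432}{343} \approx 93754.0$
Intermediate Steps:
$p{\left(S,G \right)} = 25$ ($p{\left(S,G \right)} = \left(-4 - 1\right)^{2} = \left(-5\right)^{2} = 25$)
$d = 12$
$c = \frac{318}{7}$ ($c = 8 + \frac{25 \left(- 2 \left(-3 - 2\right)\right) + 12}{7} = 8 + \frac{25 \left(\left(-2\right) \left(-5\right)\right) + 12}{7} = 8 + \frac{25 \cdot 10 + 12}{7} = 8 + \frac{250 + 12}{7} = 8 + \frac{1}{7} \cdot 262 = 8 + \frac{262}{7} = \frac{318}{7} \approx 45.429$)
$c^{3} = \left(\frac{318}{7}\right)^{3} = \frac{32157432}{343}$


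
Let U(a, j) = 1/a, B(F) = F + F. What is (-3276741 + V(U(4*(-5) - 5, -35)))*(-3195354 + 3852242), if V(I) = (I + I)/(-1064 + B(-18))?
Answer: -14798106413476556/6875 ≈ -2.1525e+12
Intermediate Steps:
B(F) = 2*F
V(I) = -I/550 (V(I) = (I + I)/(-1064 + 2*(-18)) = (2*I)/(-1064 - 36) = (2*I)/(-1100) = (2*I)*(-1/1100) = -I/550)
(-3276741 + V(U(4*(-5) - 5, -35)))*(-3195354 + 3852242) = (-3276741 - 1/(550*(4*(-5) - 5)))*(-3195354 + 3852242) = (-3276741 - 1/(550*(-20 - 5)))*656888 = (-3276741 - 1/550/(-25))*656888 = (-3276741 - 1/550*(-1/25))*656888 = (-3276741 + 1/13750)*656888 = -45055188749/13750*656888 = -14798106413476556/6875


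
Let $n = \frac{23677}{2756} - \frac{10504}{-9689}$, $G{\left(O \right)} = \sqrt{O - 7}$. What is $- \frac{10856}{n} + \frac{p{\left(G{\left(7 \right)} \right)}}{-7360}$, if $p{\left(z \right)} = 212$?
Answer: $- \frac{533404868855641}{475374077680} \approx -1122.1$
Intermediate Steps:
$G{\left(O \right)} = \sqrt{-7 + O}$
$n = \frac{258355477}{26702884}$ ($n = 23677 \cdot \frac{1}{2756} - - \frac{10504}{9689} = \frac{23677}{2756} + \frac{10504}{9689} = \frac{258355477}{26702884} \approx 9.6752$)
$- \frac{10856}{n} + \frac{p{\left(G{\left(7 \right)} \right)}}{-7360} = - \frac{10856}{\frac{258355477}{26702884}} + \frac{212}{-7360} = \left(-10856\right) \frac{26702884}{258355477} + 212 \left(- \frac{1}{7360}\right) = - \frac{289886508704}{258355477} - \frac{53}{1840} = - \frac{533404868855641}{475374077680}$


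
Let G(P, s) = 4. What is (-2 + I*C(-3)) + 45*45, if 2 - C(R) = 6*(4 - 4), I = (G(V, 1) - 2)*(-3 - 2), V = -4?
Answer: 2003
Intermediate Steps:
I = -10 (I = (4 - 2)*(-3 - 2) = 2*(-5) = -10)
C(R) = 2 (C(R) = 2 - 6*(4 - 4) = 2 - 6*0 = 2 - 1*0 = 2 + 0 = 2)
(-2 + I*C(-3)) + 45*45 = (-2 - 10*2) + 45*45 = (-2 - 20) + 2025 = -22 + 2025 = 2003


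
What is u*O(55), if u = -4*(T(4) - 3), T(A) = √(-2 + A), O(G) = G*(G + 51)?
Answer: 69960 - 23320*√2 ≈ 36981.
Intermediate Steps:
O(G) = G*(51 + G)
u = 12 - 4*√2 (u = -4*(√(-2 + 4) - 3) = -4*(√2 - 3) = -4*(-3 + √2) = 12 - 4*√2 ≈ 6.3431)
u*O(55) = (12 - 4*√2)*(55*(51 + 55)) = (12 - 4*√2)*(55*106) = (12 - 4*√2)*5830 = 69960 - 23320*√2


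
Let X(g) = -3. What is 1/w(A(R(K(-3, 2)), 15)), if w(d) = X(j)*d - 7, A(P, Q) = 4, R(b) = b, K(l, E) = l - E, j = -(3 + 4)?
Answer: -1/19 ≈ -0.052632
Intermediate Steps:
j = -7 (j = -1*7 = -7)
w(d) = -7 - 3*d (w(d) = -3*d - 7 = -7 - 3*d)
1/w(A(R(K(-3, 2)), 15)) = 1/(-7 - 3*4) = 1/(-7 - 12) = 1/(-19) = -1/19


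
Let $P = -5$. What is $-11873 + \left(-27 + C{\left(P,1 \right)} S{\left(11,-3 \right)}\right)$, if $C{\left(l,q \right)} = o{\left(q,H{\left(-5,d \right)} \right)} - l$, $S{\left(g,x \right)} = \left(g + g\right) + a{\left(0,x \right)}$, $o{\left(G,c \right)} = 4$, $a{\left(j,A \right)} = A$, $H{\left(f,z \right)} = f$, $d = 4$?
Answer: $-11729$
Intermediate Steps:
$S{\left(g,x \right)} = x + 2 g$ ($S{\left(g,x \right)} = \left(g + g\right) + x = 2 g + x = x + 2 g$)
$C{\left(l,q \right)} = 4 - l$
$-11873 + \left(-27 + C{\left(P,1 \right)} S{\left(11,-3 \right)}\right) = -11873 - \left(27 - \left(4 - -5\right) \left(-3 + 2 \cdot 11\right)\right) = -11873 - \left(27 - \left(4 + 5\right) \left(-3 + 22\right)\right) = -11873 + \left(-27 + 9 \cdot 19\right) = -11873 + \left(-27 + 171\right) = -11873 + 144 = -11729$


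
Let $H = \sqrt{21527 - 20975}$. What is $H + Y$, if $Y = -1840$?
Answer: $-1840 + 2 \sqrt{138} \approx -1816.5$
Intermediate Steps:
$H = 2 \sqrt{138}$ ($H = \sqrt{552} = 2 \sqrt{138} \approx 23.495$)
$H + Y = 2 \sqrt{138} - 1840 = -1840 + 2 \sqrt{138}$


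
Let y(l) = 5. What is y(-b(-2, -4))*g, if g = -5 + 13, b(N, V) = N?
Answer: 40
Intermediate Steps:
g = 8
y(-b(-2, -4))*g = 5*8 = 40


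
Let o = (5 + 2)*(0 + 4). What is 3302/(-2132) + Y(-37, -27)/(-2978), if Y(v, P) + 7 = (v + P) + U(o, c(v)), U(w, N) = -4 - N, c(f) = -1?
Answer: -186069/122098 ≈ -1.5239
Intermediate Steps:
o = 28 (o = 7*4 = 28)
Y(v, P) = -10 + P + v (Y(v, P) = -7 + ((v + P) + (-4 - 1*(-1))) = -7 + ((P + v) + (-4 + 1)) = -7 + ((P + v) - 3) = -7 + (-3 + P + v) = -10 + P + v)
3302/(-2132) + Y(-37, -27)/(-2978) = 3302/(-2132) + (-10 - 27 - 37)/(-2978) = 3302*(-1/2132) - 74*(-1/2978) = -127/82 + 37/1489 = -186069/122098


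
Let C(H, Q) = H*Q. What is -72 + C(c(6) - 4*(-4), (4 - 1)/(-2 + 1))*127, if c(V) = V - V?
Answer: -6168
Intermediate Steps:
c(V) = 0
-72 + C(c(6) - 4*(-4), (4 - 1)/(-2 + 1))*127 = -72 + ((0 - 4*(-4))*((4 - 1)/(-2 + 1)))*127 = -72 + ((0 + 16)*(3/(-1)))*127 = -72 + (16*(3*(-1)))*127 = -72 + (16*(-3))*127 = -72 - 48*127 = -72 - 6096 = -6168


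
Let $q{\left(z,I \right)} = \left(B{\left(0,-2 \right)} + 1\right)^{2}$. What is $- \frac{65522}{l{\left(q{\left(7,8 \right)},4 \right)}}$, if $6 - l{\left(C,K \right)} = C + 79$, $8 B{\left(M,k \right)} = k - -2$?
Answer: $\frac{32761}{37} \approx 885.43$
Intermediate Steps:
$B{\left(M,k \right)} = \frac{1}{4} + \frac{k}{8}$ ($B{\left(M,k \right)} = \frac{k - -2}{8} = \frac{k + 2}{8} = \frac{2 + k}{8} = \frac{1}{4} + \frac{k}{8}$)
$q{\left(z,I \right)} = 1$ ($q{\left(z,I \right)} = \left(\left(\frac{1}{4} + \frac{1}{8} \left(-2\right)\right) + 1\right)^{2} = \left(\left(\frac{1}{4} - \frac{1}{4}\right) + 1\right)^{2} = \left(0 + 1\right)^{2} = 1^{2} = 1$)
$l{\left(C,K \right)} = -73 - C$ ($l{\left(C,K \right)} = 6 - \left(C + 79\right) = 6 - \left(79 + C\right) = -73 - C$)
$- \frac{65522}{l{\left(q{\left(7,8 \right)},4 \right)}} = - \frac{65522}{-73 - 1} = - \frac{65522}{-74} = \left(-65522\right) \left(- \frac{1}{74}\right) = \frac{32761}{37}$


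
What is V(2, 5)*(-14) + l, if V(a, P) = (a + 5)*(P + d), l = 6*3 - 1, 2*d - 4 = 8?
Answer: -1061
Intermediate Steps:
d = 6 (d = 2 + (1/2)*8 = 2 + 4 = 6)
l = 17 (l = 18 - 1 = 17)
V(a, P) = (5 + a)*(6 + P) (V(a, P) = (a + 5)*(P + 6) = (5 + a)*(6 + P))
V(2, 5)*(-14) + l = (30 + 5*5 + 6*2 + 5*2)*(-14) + 17 = (30 + 25 + 12 + 10)*(-14) + 17 = 77*(-14) + 17 = -1078 + 17 = -1061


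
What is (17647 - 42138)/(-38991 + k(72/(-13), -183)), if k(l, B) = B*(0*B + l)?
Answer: 318383/493707 ≈ 0.64488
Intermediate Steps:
k(l, B) = B*l (k(l, B) = B*(0 + l) = B*l)
(17647 - 42138)/(-38991 + k(72/(-13), -183)) = (17647 - 42138)/(-38991 - 13176/(-13)) = -24491/(-38991 - 13176*(-1)/13) = -24491/(-38991 - 183*(-72/13)) = -24491/(-38991 + 13176/13) = -24491/(-493707/13) = -24491*(-13/493707) = 318383/493707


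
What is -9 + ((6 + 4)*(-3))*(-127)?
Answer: 3801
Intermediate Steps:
-9 + ((6 + 4)*(-3))*(-127) = -9 + (10*(-3))*(-127) = -9 - 30*(-127) = -9 + 3810 = 3801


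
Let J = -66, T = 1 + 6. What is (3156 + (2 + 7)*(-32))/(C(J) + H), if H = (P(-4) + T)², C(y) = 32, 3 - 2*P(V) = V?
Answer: 11472/569 ≈ 20.162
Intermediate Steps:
T = 7
P(V) = 3/2 - V/2
H = 441/4 (H = ((3/2 - ½*(-4)) + 7)² = ((3/2 + 2) + 7)² = (7/2 + 7)² = (21/2)² = 441/4 ≈ 110.25)
(3156 + (2 + 7)*(-32))/(C(J) + H) = (3156 + (2 + 7)*(-32))/(32 + 441/4) = (3156 + 9*(-32))/(569/4) = (3156 - 288)*(4/569) = 2868*(4/569) = 11472/569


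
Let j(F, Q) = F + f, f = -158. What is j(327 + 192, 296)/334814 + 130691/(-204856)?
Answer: -21841611729/34294328392 ≈ -0.63689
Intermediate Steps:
j(F, Q) = -158 + F (j(F, Q) = F - 158 = -158 + F)
j(327 + 192, 296)/334814 + 130691/(-204856) = (-158 + (327 + 192))/334814 + 130691/(-204856) = (-158 + 519)*(1/334814) + 130691*(-1/204856) = 361*(1/334814) - 130691/204856 = 361/334814 - 130691/204856 = -21841611729/34294328392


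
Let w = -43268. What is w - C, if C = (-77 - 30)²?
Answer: -54717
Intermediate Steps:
C = 11449 (C = (-107)² = 11449)
w - C = -43268 - 1*11449 = -43268 - 11449 = -54717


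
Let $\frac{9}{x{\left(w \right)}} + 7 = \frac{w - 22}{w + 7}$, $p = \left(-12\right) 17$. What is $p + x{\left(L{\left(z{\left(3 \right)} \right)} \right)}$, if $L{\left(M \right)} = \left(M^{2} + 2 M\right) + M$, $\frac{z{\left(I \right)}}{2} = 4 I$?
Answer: $- \frac{813531}{3959} \approx -205.49$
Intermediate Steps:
$z{\left(I \right)} = 8 I$ ($z{\left(I \right)} = 2 \cdot 4 I = 8 I$)
$p = -204$
$L{\left(M \right)} = M^{2} + 3 M$
$x{\left(w \right)} = \frac{9}{-7 + \frac{-22 + w}{7 + w}}$ ($x{\left(w \right)} = \frac{9}{-7 + \frac{w - 22}{w + 7}} = \frac{9}{-7 + \frac{-22 + w}{7 + w}}$)
$p + x{\left(L{\left(z{\left(3 \right)} \right)} \right)} = -204 + \frac{9 \left(-7 - 8 \cdot 3 \left(3 + 8 \cdot 3\right)\right)}{71 + 6 \cdot 8 \cdot 3 \left(3 + 8 \cdot 3\right)} = -204 + \frac{9 \left(-7 - 24 \left(3 + 24\right)\right)}{71 + 6 \cdot 24 \left(3 + 24\right)} = -204 + \frac{9 \left(-7 - 24 \cdot 27\right)}{71 + 6 \cdot 24 \cdot 27} = -204 + \frac{9 \left(-7 - 648\right)}{71 + 6 \cdot 648} = -204 + \frac{9 \left(-7 - 648\right)}{71 + 3888} = -204 + 9 \cdot \frac{1}{3959} \left(-655\right) = -204 - \frac{5895}{3959} = - \frac{813531}{3959}$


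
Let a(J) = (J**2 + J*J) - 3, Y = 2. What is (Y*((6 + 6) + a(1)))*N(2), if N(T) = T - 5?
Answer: -66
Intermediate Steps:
a(J) = -3 + 2*J**2 (a(J) = (J**2 + J**2) - 3 = 2*J**2 - 3 = -3 + 2*J**2)
N(T) = -5 + T
(Y*((6 + 6) + a(1)))*N(2) = (2*((6 + 6) + (-3 + 2*1**2)))*(-5 + 2) = (2*(12 + (-3 + 2*1)))*(-3) = (2*(12 + (-3 + 2)))*(-3) = (2*(12 - 1))*(-3) = (2*11)*(-3) = 22*(-3) = -66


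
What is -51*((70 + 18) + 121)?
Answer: -10659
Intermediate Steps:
-51*((70 + 18) + 121) = -51*(88 + 121) = -51*209 = -10659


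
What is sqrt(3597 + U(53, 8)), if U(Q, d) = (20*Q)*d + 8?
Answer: sqrt(12085) ≈ 109.93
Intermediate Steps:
U(Q, d) = 8 + 20*Q*d (U(Q, d) = 20*Q*d + 8 = 8 + 20*Q*d)
sqrt(3597 + U(53, 8)) = sqrt(3597 + (8 + 20*53*8)) = sqrt(3597 + (8 + 8480)) = sqrt(3597 + 8488) = sqrt(12085)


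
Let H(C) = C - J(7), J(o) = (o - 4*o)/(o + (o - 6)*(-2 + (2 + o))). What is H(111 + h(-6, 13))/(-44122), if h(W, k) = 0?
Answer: -225/88244 ≈ -0.0025497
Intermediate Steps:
J(o) = -3*o/(o + o*(-6 + o)) (J(o) = (-3*o)/(o + (-6 + o)*o) = (-3*o)/(o + o*(-6 + o)) = -3*o/(o + o*(-6 + o)))
H(C) = 3/2 + C (H(C) = C - (-3)/(-5 + 7) = C - (-3)/2 = C - 1*(-3/2) = C + 3/2 = 3/2 + C)
H(111 + h(-6, 13))/(-44122) = (3/2 + (111 + 0))/(-44122) = (3/2 + 111)*(-1/44122) = (225/2)*(-1/44122) = -225/88244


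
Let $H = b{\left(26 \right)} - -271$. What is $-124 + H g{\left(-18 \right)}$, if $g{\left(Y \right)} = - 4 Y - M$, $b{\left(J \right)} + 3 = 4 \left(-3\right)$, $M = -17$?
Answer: $22660$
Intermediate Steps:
$b{\left(J \right)} = -15$ ($b{\left(J \right)} = -3 + 4 \left(-3\right) = -3 - 12 = -15$)
$H = 256$ ($H = -15 - -271 = -15 + 271 = 256$)
$g{\left(Y \right)} = 17 - 4 Y$ ($g{\left(Y \right)} = - 4 Y - -17 = - 4 Y + 17 = 17 - 4 Y$)
$-124 + H g{\left(-18 \right)} = -124 + 256 \left(17 - -72\right) = -124 + 256 \left(17 + 72\right) = -124 + 256 \cdot 89 = -124 + 22784 = 22660$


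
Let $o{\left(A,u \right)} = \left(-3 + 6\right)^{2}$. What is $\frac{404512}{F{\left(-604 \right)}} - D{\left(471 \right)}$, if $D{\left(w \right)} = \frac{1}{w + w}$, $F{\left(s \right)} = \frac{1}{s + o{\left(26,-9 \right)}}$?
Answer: $- \frac{226724930881}{942} \approx -2.4068 \cdot 10^{8}$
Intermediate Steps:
$o{\left(A,u \right)} = 9$ ($o{\left(A,u \right)} = 3^{2} = 9$)
$F{\left(s \right)} = \frac{1}{9 + s}$ ($F{\left(s \right)} = \frac{1}{s + 9} = \frac{1}{9 + s}$)
$D{\left(w \right)} = \frac{1}{2 w}$
$\frac{404512}{F{\left(-604 \right)}} - D{\left(471 \right)} = \frac{404512}{\frac{1}{9 - 604}} - \frac{1}{2 \cdot 471} = \frac{404512}{\frac{1}{-595}} - \frac{1}{2} \cdot \frac{1}{471} = \frac{404512}{- \frac{1}{595}} - \frac{1}{942} = 404512 \left(-595\right) - \frac{1}{942} = -240684640 - \frac{1}{942} = - \frac{226724930881}{942}$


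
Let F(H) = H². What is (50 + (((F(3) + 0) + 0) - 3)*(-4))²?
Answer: 676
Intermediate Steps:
(50 + (((F(3) + 0) + 0) - 3)*(-4))² = (50 + (((3² + 0) + 0) - 3)*(-4))² = (50 + (((9 + 0) + 0) - 3)*(-4))² = (50 + ((9 + 0) - 3)*(-4))² = (50 + (9 - 3)*(-4))² = (50 + 6*(-4))² = (50 - 24)² = 26² = 676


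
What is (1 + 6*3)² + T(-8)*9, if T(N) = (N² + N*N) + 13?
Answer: 1630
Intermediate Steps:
T(N) = 13 + 2*N² (T(N) = (N² + N²) + 13 = 2*N² + 13 = 13 + 2*N²)
(1 + 6*3)² + T(-8)*9 = (1 + 6*3)² + (13 + 2*(-8)²)*9 = (1 + 18)² + (13 + 2*64)*9 = 19² + (13 + 128)*9 = 361 + 141*9 = 361 + 1269 = 1630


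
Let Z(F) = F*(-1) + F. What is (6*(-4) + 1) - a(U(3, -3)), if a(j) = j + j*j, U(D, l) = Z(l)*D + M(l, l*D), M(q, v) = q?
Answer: -29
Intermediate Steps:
Z(F) = 0 (Z(F) = -F + F = 0)
U(D, l) = l (U(D, l) = 0*D + l = 0 + l = l)
a(j) = j + j**2
(6*(-4) + 1) - a(U(3, -3)) = (6*(-4) + 1) - (-3)*(1 - 3) = (-24 + 1) - (-3)*(-2) = -23 - 1*6 = -23 - 6 = -29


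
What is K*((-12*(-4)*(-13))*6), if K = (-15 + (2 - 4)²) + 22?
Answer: -41184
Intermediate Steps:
K = 11 (K = (-15 + (-2)²) + 22 = (-15 + 4) + 22 = -11 + 22 = 11)
K*((-12*(-4)*(-13))*6) = 11*((-12*(-4)*(-13))*6) = 11*((48*(-13))*6) = 11*(-624*6) = 11*(-3744) = -41184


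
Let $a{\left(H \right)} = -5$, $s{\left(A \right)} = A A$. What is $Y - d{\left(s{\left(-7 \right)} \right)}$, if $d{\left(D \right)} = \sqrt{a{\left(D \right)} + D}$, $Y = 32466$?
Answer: $32466 - 2 \sqrt{11} \approx 32459.0$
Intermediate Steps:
$s{\left(A \right)} = A^{2}$
$d{\left(D \right)} = \sqrt{-5 + D}$
$Y - d{\left(s{\left(-7 \right)} \right)} = 32466 - \sqrt{-5 + \left(-7\right)^{2}} = 32466 - \sqrt{-5 + 49} = 32466 - \sqrt{44} = 32466 - 2 \sqrt{11}$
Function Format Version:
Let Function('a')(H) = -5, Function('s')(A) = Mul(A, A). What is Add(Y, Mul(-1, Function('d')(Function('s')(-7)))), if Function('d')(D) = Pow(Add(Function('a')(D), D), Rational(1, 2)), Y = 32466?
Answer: Add(32466, Mul(-2, Pow(11, Rational(1, 2)))) ≈ 32459.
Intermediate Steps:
Function('s')(A) = Pow(A, 2)
Function('d')(D) = Pow(Add(-5, D), Rational(1, 2))
Add(Y, Mul(-1, Function('d')(Function('s')(-7)))) = Add(32466, Mul(-1, Pow(Add(-5, Pow(-7, 2)), Rational(1, 2)))) = Add(32466, Mul(-1, Pow(Add(-5, 49), Rational(1, 2)))) = Add(32466, Mul(-1, Pow(44, Rational(1, 2)))) = Add(32466, Mul(-1, Mul(2, Pow(11, Rational(1, 2))))) = Add(32466, Mul(-2, Pow(11, Rational(1, 2))))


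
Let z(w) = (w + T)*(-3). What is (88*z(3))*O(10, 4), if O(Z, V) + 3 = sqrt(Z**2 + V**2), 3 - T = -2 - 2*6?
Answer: 15840 - 10560*sqrt(29) ≈ -41027.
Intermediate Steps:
T = 17 (T = 3 - (-2 - 2*6) = 3 - (-2 - 12) = 3 - 1*(-14) = 3 + 14 = 17)
O(Z, V) = -3 + sqrt(V**2 + Z**2) (O(Z, V) = -3 + sqrt(Z**2 + V**2) = -3 + sqrt(V**2 + Z**2))
z(w) = -51 - 3*w (z(w) = (w + 17)*(-3) = (17 + w)*(-3) = -51 - 3*w)
(88*z(3))*O(10, 4) = (88*(-51 - 3*3))*(-3 + sqrt(4**2 + 10**2)) = (88*(-51 - 9))*(-3 + sqrt(16 + 100)) = (88*(-60))*(-3 + sqrt(116)) = -5280*(-3 + 2*sqrt(29)) = 15840 - 10560*sqrt(29)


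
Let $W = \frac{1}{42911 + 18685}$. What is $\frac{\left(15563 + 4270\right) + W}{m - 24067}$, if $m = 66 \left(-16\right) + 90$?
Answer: $- \frac{1221633469}{1541932668} \approx -0.79227$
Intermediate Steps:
$W = \frac{1}{61596} \approx 1.6235 \cdot 10^{-5}$
$m = -966$ ($m = -1056 + 90 = -966$)
$\frac{\left(15563 + 4270\right) + W}{m - 24067} = \frac{\left(15563 + 4270\right) + \frac{1}{61596}}{-966 - 24067} = \frac{19833 + \frac{1}{61596}}{-966 - 24067} = \frac{1221633469}{61596 \left(-25033\right)} = \frac{1221633469}{61596} \left(- \frac{1}{25033}\right) = - \frac{1221633469}{1541932668}$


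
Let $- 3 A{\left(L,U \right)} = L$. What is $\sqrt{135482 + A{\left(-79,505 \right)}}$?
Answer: $\frac{5 \sqrt{48783}}{3} \approx 368.11$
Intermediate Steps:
$A{\left(L,U \right)} = - \frac{L}{3}$
$\sqrt{135482 + A{\left(-79,505 \right)}} = \sqrt{135482 - - \frac{79}{3}} = \sqrt{135482 + \frac{79}{3}} = \sqrt{\frac{406525}{3}} = \frac{5 \sqrt{48783}}{3}$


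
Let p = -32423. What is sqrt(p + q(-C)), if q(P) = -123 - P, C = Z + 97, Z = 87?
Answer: I*sqrt(32362) ≈ 179.89*I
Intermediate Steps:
C = 184 (C = 87 + 97 = 184)
sqrt(p + q(-C)) = sqrt(-32423 + (-123 - (-1)*184)) = sqrt(-32423 + (-123 - 1*(-184))) = sqrt(-32423 + (-123 + 184)) = sqrt(-32423 + 61) = sqrt(-32362) = I*sqrt(32362)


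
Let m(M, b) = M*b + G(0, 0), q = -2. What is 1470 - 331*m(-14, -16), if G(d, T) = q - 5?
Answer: -70357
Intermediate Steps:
G(d, T) = -7 (G(d, T) = -2 - 5 = -7)
m(M, b) = -7 + M*b (m(M, b) = M*b - 7 = -7 + M*b)
1470 - 331*m(-14, -16) = 1470 - 331*(-7 - 14*(-16)) = 1470 - 331*(-7 + 224) = 1470 - 331*217 = 1470 - 71827 = -70357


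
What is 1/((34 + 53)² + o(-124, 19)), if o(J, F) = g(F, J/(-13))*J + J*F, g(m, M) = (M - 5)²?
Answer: 169/449353 ≈ 0.00037610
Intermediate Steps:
g(m, M) = (-5 + M)²
o(J, F) = F*J + J*(-5 - J/13)² (o(J, F) = (-5 + J/(-13))²*J + J*F = (-5 + J*(-1/13))²*J + F*J = (-5 - J/13)²*J + F*J = J*(-5 - J/13)² + F*J = F*J + J*(-5 - J/13)²)
1/((34 + 53)² + o(-124, 19)) = 1/((34 + 53)² + (1/169)*(-124)*((65 - 124)² + 169*19)) = 1/(87² + (1/169)*(-124)*((-59)² + 3211)) = 1/(7569 + (1/169)*(-124)*(3481 + 3211)) = 1/(7569 + (1/169)*(-124)*6692) = 1/(7569 - 829808/169) = 1/(449353/169) = 169/449353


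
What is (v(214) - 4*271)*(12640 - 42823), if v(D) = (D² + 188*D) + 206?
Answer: -2570082450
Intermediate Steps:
v(D) = 206 + D² + 188*D
(v(214) - 4*271)*(12640 - 42823) = ((206 + 214² + 188*214) - 4*271)*(12640 - 42823) = ((206 + 45796 + 40232) - 1084)*(-30183) = (86234 - 1084)*(-30183) = 85150*(-30183) = -2570082450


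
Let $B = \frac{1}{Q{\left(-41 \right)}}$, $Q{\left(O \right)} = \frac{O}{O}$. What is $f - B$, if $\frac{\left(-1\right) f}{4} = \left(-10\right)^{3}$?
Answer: $3999$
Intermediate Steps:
$Q{\left(O \right)} = 1$
$f = 4000$ ($f = - 4 \left(-10\right)^{3} = \left(-4\right) \left(-1000\right) = 4000$)
$B = 1$ ($B = 1^{-1} = 1$)
$f - B = 4000 - 1 = 3999$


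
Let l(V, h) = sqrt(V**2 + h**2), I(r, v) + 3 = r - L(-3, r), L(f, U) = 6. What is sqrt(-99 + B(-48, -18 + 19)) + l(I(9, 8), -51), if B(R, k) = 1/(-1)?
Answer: 51 + 10*I ≈ 51.0 + 10.0*I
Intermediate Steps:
B(R, k) = -1
I(r, v) = -9 + r (I(r, v) = -3 + (r - 1*6) = -3 + (r - 6) = -3 + (-6 + r) = -9 + r)
sqrt(-99 + B(-48, -18 + 19)) + l(I(9, 8), -51) = sqrt(-99 - 1) + sqrt((-9 + 9)**2 + (-51)**2) = sqrt(-100) + sqrt(0**2 + 2601) = 10*I + sqrt(0 + 2601) = 10*I + sqrt(2601) = 10*I + 51 = 51 + 10*I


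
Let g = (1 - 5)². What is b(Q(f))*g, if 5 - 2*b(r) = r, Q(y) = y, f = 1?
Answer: 32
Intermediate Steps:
b(r) = 5/2 - r/2
g = 16 (g = (-4)² = 16)
b(Q(f))*g = (5/2 - ½*1)*16 = (5/2 - ½)*16 = 2*16 = 32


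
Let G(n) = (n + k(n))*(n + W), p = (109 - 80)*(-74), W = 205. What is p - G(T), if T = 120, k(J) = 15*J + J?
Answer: -665146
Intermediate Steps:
k(J) = 16*J
p = -2146 (p = 29*(-74) = -2146)
G(n) = 17*n*(205 + n) (G(n) = (n + 16*n)*(n + 205) = (17*n)*(205 + n) = 17*n*(205 + n))
p - G(T) = -2146 - 17*120*(205 + 120) = -2146 - 17*120*325 = -2146 - 1*663000 = -2146 - 663000 = -665146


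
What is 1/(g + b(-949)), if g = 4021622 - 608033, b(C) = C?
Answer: 1/3412640 ≈ 2.9303e-7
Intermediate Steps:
g = 3413589
1/(g + b(-949)) = 1/(3413589 - 949) = 1/3412640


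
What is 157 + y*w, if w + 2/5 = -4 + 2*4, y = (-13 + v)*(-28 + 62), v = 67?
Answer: 33833/5 ≈ 6766.6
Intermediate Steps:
y = 1836 (y = (-13 + 67)*(-28 + 62) = 54*34 = 1836)
w = 18/5 (w = -2/5 + (-4 + 2*4) = -2/5 + (-4 + 8) = -2/5 + 4 = 18/5 ≈ 3.6000)
157 + y*w = 157 + 1836*(18/5) = 157 + 33048/5 = 33833/5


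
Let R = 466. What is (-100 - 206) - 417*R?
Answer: -194628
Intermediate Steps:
(-100 - 206) - 417*R = (-100 - 206) - 417*466 = -306 - 194322 = -194628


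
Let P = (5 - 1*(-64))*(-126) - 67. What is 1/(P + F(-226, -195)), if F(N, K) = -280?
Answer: -1/9041 ≈ -0.00011061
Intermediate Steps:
P = -8761 (P = (5 + 64)*(-126) - 67 = 69*(-126) - 67 = -8694 - 67 = -8761)
1/(P + F(-226, -195)) = 1/(-8761 - 280) = 1/(-9041) = -1/9041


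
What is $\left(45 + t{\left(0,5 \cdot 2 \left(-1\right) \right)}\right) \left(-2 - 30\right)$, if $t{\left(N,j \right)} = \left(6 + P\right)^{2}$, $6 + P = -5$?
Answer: $-2240$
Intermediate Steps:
$P = -11$ ($P = -6 - 5 = -11$)
$t{\left(N,j \right)} = 25$ ($t{\left(N,j \right)} = \left(6 - 11\right)^{2} = \left(-5\right)^{2} = 25$)
$\left(45 + t{\left(0,5 \cdot 2 \left(-1\right) \right)}\right) \left(-2 - 30\right) = \left(45 + 25\right) \left(-2 - 30\right) = 70 \left(-2 - 30\right) = 70 \left(-32\right) = -2240$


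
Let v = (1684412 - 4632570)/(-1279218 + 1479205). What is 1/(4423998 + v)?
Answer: 199987/884739139868 ≈ 2.2604e-7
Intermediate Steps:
v = -2948158/199987 ≈ -14.742
1/(4423998 + v) = 1/(4423998 - 2948158/199987) = 1/(884739139868/199987) = 199987/884739139868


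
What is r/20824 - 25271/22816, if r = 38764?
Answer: 44774515/59390048 ≈ 0.75391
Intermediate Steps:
r/20824 - 25271/22816 = 38764/20824 - 25271/22816 = 38764*(1/20824) - 25271*1/22816 = 9691/5206 - 25271/22816 = 44774515/59390048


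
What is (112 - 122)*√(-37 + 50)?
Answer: -10*√13 ≈ -36.056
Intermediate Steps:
(112 - 122)*√(-37 + 50) = -10*√13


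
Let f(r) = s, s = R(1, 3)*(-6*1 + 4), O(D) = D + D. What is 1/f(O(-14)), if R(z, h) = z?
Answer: -1/2 ≈ -0.50000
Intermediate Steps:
O(D) = 2*D
s = -2 (s = 1*(-6*1 + 4) = 1*(-6 + 4) = 1*(-2) = -2)
f(r) = -2
1/f(O(-14)) = 1/(-2) = -1/2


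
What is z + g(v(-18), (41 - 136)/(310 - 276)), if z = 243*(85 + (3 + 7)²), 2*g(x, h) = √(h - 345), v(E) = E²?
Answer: 44955 + 5*I*√16082/68 ≈ 44955.0 + 9.3246*I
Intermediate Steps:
g(x, h) = √(-345 + h)/2 (g(x, h) = √(h - 345)/2 = √(-345 + h)/2)
z = 44955 (z = 243*(85 + 10²) = 243*(85 + 100) = 243*185 = 44955)
z + g(v(-18), (41 - 136)/(310 - 276)) = 44955 + √(-345 + (41 - 136)/(310 - 276))/2 = 44955 + √(-345 - 95/34)/2 = 44955 + √(-11825/34)/2 = 44955 + (5*I*√16082/34)/2 = 44955 + 5*I*√16082/68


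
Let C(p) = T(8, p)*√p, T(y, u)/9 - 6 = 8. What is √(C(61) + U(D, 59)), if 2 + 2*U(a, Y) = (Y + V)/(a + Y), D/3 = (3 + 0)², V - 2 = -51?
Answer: 3*√(-774 + 103544*√61)/86 ≈ 31.355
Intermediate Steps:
V = -49 (V = 2 - 51 = -49)
T(y, u) = 126 (T(y, u) = 54 + 9*8 = 54 + 72 = 126)
D = 27 (D = 3*(3 + 0)² = 3*3² = 3*9 = 27)
U(a, Y) = -1 + (-49 + Y)/(2*(Y + a)) (U(a, Y) = -1 + ((Y - 49)/(a + Y))/2 = -1 + ((-49 + Y)/(Y + a))/2 = -1 + (-49 + Y)/(2*(Y + a)))
C(p) = 126*√p
√(C(61) + U(D, 59)) = √(126*√61 + (-49/2 - 1*27 - ½*59)/(59 + 27)) = √(126*√61 + (-49/2 - 27 - 59/2)/86) = √(126*√61 + (1/86)*(-81)) = √(126*√61 - 81/86) = √(-81/86 + 126*√61)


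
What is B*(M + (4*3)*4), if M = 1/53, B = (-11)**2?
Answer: 307945/53 ≈ 5810.3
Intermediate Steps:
B = 121
M = 1/53 ≈ 0.018868
B*(M + (4*3)*4) = 121*(1/53 + (4*3)*4) = 121*(1/53 + 12*4) = 121*(1/53 + 48) = 121*(2545/53) = 307945/53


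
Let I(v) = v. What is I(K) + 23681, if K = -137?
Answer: 23544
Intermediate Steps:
I(K) + 23681 = -137 + 23681 = 23544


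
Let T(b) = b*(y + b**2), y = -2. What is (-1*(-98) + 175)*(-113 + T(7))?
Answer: 58968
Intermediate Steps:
T(b) = b*(-2 + b**2)
(-1*(-98) + 175)*(-113 + T(7)) = (-1*(-98) + 175)*(-113 + 7*(-2 + 7**2)) = (98 + 175)*(-113 + 7*(-2 + 49)) = 273*(-113 + 7*47) = 273*(-113 + 329) = 273*216 = 58968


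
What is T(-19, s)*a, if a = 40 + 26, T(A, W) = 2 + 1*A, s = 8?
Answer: -1122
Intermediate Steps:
T(A, W) = 2 + A
a = 66
T(-19, s)*a = (2 - 19)*66 = -17*66 = -1122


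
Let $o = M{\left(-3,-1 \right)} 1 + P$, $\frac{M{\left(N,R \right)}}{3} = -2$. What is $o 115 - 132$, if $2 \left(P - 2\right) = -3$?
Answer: $- \frac{1529}{2} \approx -764.5$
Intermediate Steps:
$P = \frac{1}{2}$ ($P = 2 + \frac{1}{2} \left(-3\right) = 2 - \frac{3}{2} = \frac{1}{2} \approx 0.5$)
$M{\left(N,R \right)} = -6$ ($M{\left(N,R \right)} = 3 \left(-2\right) = -6$)
$o = - \frac{11}{2}$ ($o = \left(-6\right) 1 + \frac{1}{2} = -6 + \frac{1}{2} = - \frac{11}{2} \approx -5.5$)
$o 115 - 132 = \left(- \frac{11}{2}\right) 115 - 132 = - \frac{1265}{2} - 132 = - \frac{1529}{2}$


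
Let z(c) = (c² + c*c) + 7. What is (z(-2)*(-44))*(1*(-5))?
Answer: 3300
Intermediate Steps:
z(c) = 7 + 2*c² (z(c) = (c² + c²) + 7 = 2*c² + 7 = 7 + 2*c²)
(z(-2)*(-44))*(1*(-5)) = ((7 + 2*(-2)²)*(-44))*(1*(-5)) = ((7 + 2*4)*(-44))*(-5) = ((7 + 8)*(-44))*(-5) = (15*(-44))*(-5) = -660*(-5) = 3300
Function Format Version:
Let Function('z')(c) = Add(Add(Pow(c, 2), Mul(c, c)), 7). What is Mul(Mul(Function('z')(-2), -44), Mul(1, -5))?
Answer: 3300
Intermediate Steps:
Function('z')(c) = Add(7, Mul(2, Pow(c, 2))) (Function('z')(c) = Add(Add(Pow(c, 2), Pow(c, 2)), 7) = Add(Mul(2, Pow(c, 2)), 7) = Add(7, Mul(2, Pow(c, 2))))
Mul(Mul(Function('z')(-2), -44), Mul(1, -5)) = Mul(Mul(Add(7, Mul(2, Pow(-2, 2))), -44), Mul(1, -5)) = Mul(Mul(Add(7, Mul(2, 4)), -44), -5) = Mul(Mul(Add(7, 8), -44), -5) = Mul(Mul(15, -44), -5) = Mul(-660, -5) = 3300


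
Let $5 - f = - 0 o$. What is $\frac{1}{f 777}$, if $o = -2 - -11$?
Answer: $\frac{1}{3885} \approx 0.0002574$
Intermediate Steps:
$o = 9$ ($o = -2 + 11 = 9$)
$f = 5$ ($f = 5 - - 0 \cdot 9 = 5 - \left(-1\right) 0 = 5 - 0 = 5 + 0 = 5$)
$\frac{1}{f 777} = \frac{1}{5 \cdot 777} = \frac{1}{3885}$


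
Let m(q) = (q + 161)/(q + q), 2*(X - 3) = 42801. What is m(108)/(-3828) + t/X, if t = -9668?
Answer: -5333149337/11798294112 ≈ -0.45203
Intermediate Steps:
X = 42807/2 (X = 3 + (1/2)*42801 = 3 + 42801/2 = 42807/2 ≈ 21404.)
m(q) = (161 + q)/(2*q) (m(q) = (161 + q)/((2*q)) = (161 + q)*(1/(2*q)) = (161 + q)/(2*q))
m(108)/(-3828) + t/X = ((1/2)*(161 + 108)/108)/(-3828) - 9668/42807/2 = ((1/2)*(1/108)*269)*(-1/3828) - 9668*2/42807 = (269/216)*(-1/3828) - 19336/42807 = -269/826848 - 19336/42807 = -5333149337/11798294112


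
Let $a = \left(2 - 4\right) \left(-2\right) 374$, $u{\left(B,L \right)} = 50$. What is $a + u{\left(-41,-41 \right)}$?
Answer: $1546$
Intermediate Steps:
$a = 1496$ ($a = \left(-2\right) \left(-2\right) 374 = 4 \cdot 374 = 1496$)
$a + u{\left(-41,-41 \right)} = 1496 + 50 = 1546$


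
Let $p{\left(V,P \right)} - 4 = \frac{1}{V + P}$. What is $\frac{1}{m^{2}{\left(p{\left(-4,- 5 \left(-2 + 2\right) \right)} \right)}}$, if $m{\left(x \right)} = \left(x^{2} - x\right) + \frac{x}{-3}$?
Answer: $\frac{256}{21025} \approx 0.012176$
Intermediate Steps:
$p{\left(V,P \right)} = 4 + \frac{1}{P + V}$ ($p{\left(V,P \right)} = 4 + \frac{1}{V + P} = 4 + \frac{1}{P + V}$)
$m{\left(x \right)} = x^{2} - \frac{4 x}{3}$ ($m{\left(x \right)} = \left(x^{2} - x\right) + x \left(- \frac{1}{3}\right) = \left(x^{2} - x\right) - \frac{x}{3} = x^{2} - \frac{4 x}{3}$)
$\frac{1}{m^{2}{\left(p{\left(-4,- 5 \left(-2 + 2\right) \right)} \right)}} = \frac{1}{\left(\frac{\frac{1 + 4 \left(- 5 \left(-2 + 2\right)\right) + 4 \left(-4\right)}{- 5 \left(-2 + 2\right) - 4} \left(-4 + 3 \frac{1 + 4 \left(- 5 \left(-2 + 2\right)\right) + 4 \left(-4\right)}{- 5 \left(-2 + 2\right) - 4}\right)}{3}\right)^{2}} = \frac{1}{\left(\frac{\frac{1 + 4 \left(\left(-5\right) 0\right) - 16}{\left(-5\right) 0 - 4} \left(-4 + 3 \frac{1 + 4 \left(\left(-5\right) 0\right) - 16}{\left(-5\right) 0 - 4}\right)}{3}\right)^{2}} = \frac{1}{\left(\frac{\frac{1 + 4 \cdot 0 - 16}{0 - 4} \left(-4 + 3 \frac{1 + 4 \cdot 0 - 16}{0 - 4}\right)}{3}\right)^{2}} = \frac{1}{\left(\frac{\frac{1 + 0 - 16}{-4} \left(-4 + 3 \frac{1 + 0 - 16}{-4}\right)}{3}\right)^{2}} = \frac{1}{\left(\frac{\left(- \frac{1}{4}\right) \left(-15\right) \left(-4 + 3 \left(\left(- \frac{1}{4}\right) \left(-15\right)\right)\right)}{3}\right)^{2}} = \frac{1}{\left(\frac{1}{3} \cdot \frac{15}{4} \left(-4 + 3 \cdot \frac{15}{4}\right)\right)^{2}} = \frac{1}{\left(\frac{1}{3} \cdot \frac{15}{4} \left(-4 + \frac{45}{4}\right)\right)^{2}} = \frac{1}{\left(\frac{1}{3} \cdot \frac{15}{4} \cdot \frac{29}{4}\right)^{2}} = \frac{1}{\left(\frac{145}{16}\right)^{2}} = \frac{1}{\frac{21025}{256}} = \frac{256}{21025}$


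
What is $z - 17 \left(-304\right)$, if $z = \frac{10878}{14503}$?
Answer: $\frac{74962382}{14503} \approx 5168.8$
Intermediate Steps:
$z = \frac{10878}{14503}$ ($z = 10878 \cdot \frac{1}{14503} = \frac{10878}{14503} \approx 0.75005$)
$z - 17 \left(-304\right) = \frac{10878}{14503} - 17 \left(-304\right) = \frac{10878}{14503} - -5168 = \frac{10878}{14503} + 5168 = \frac{74962382}{14503}$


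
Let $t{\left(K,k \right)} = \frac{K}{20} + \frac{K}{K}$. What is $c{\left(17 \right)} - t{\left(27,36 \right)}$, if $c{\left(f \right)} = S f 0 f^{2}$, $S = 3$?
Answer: $- \frac{47}{20} \approx -2.35$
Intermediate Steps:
$c{\left(f \right)} = 0$ ($c{\left(f \right)} = 3 f 0 f^{2} = 3 f 0 = 0$)
$t{\left(K,k \right)} = 1 + \frac{K}{20}$ ($t{\left(K,k \right)} = K \frac{1}{20} + 1 = \frac{K}{20} + 1 = 1 + \frac{K}{20}$)
$c{\left(17 \right)} - t{\left(27,36 \right)} = 0 - \left(1 + \frac{1}{20} \cdot 27\right) = 0 - \left(1 + \frac{27}{20}\right) = 0 - \frac{47}{20} = - \frac{47}{20}$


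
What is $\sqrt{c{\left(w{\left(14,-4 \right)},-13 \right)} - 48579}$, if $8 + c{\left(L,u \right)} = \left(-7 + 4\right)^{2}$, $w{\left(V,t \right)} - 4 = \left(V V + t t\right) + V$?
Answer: $i \sqrt{48578} \approx 220.4 i$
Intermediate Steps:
$w{\left(V,t \right)} = 4 + V + V^{2} + t^{2}$ ($w{\left(V,t \right)} = 4 + \left(\left(V V + t t\right) + V\right) = 4 + \left(\left(V^{2} + t^{2}\right) + V\right) = 4 + \left(V + V^{2} + t^{2}\right) = 4 + V + V^{2} + t^{2}$)
$c{\left(L,u \right)} = 1$ ($c{\left(L,u \right)} = -8 + \left(-7 + 4\right)^{2} = -8 + \left(-3\right)^{2} = -8 + 9 = 1$)
$\sqrt{c{\left(w{\left(14,-4 \right)},-13 \right)} - 48579} = \sqrt{1 - 48579} = \sqrt{-48578} = i \sqrt{48578}$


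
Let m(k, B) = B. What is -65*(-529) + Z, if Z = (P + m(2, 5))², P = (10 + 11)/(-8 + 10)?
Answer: 138501/4 ≈ 34625.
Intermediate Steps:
P = 21/2 ≈ 10.500
Z = 961/4 (Z = (21/2 + 5)² = (31/2)² = 961/4 ≈ 240.25)
-65*(-529) + Z = -65*(-529) + 961/4 = 34385 + 961/4 = 138501/4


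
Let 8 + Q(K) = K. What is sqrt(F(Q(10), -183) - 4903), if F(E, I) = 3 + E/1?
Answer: I*sqrt(4898) ≈ 69.986*I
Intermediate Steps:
Q(K) = -8 + K
F(E, I) = 3 + E (F(E, I) = 3 + 1*E = 3 + E)
sqrt(F(Q(10), -183) - 4903) = sqrt((3 + (-8 + 10)) - 4903) = sqrt((3 + 2) - 4903) = sqrt(5 - 4903) = sqrt(-4898) = I*sqrt(4898)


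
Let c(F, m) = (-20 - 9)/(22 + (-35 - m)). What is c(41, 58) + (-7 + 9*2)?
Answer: 810/71 ≈ 11.408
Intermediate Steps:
c(F, m) = -29/(-13 - m)
c(41, 58) + (-7 + 9*2) = 29/(13 + 58) + (-7 + 9*2) = 29/71 + (-7 + 18) = 29*(1/71) + 11 = 29/71 + 11 = 810/71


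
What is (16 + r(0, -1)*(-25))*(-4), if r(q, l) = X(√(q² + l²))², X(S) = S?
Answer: 36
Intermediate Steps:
r(q, l) = l² + q² (r(q, l) = (√(q² + l²))² = (√(l² + q²))² = l² + q²)
(16 + r(0, -1)*(-25))*(-4) = (16 + ((-1)² + 0²)*(-25))*(-4) = (16 + (1 + 0)*(-25))*(-4) = (16 + 1*(-25))*(-4) = (16 - 25)*(-4) = -9*(-4) = 36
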